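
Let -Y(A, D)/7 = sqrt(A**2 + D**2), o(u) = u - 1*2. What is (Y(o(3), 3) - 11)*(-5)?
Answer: 55 + 35*sqrt(10) ≈ 165.68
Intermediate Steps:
o(u) = -2 + u (o(u) = u - 2 = -2 + u)
Y(A, D) = -7*sqrt(A**2 + D**2)
(Y(o(3), 3) - 11)*(-5) = (-7*sqrt((-2 + 3)**2 + 3**2) - 11)*(-5) = (-7*sqrt(1**2 + 9) - 11)*(-5) = (-7*sqrt(1 + 9) - 11)*(-5) = (-7*sqrt(10) - 11)*(-5) = (-11 - 7*sqrt(10))*(-5) = 55 + 35*sqrt(10)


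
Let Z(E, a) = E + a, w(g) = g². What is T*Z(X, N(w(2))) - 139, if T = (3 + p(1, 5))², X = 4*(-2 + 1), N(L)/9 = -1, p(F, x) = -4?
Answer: -152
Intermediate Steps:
N(L) = -9 (N(L) = 9*(-1) = -9)
X = -4 (X = 4*(-1) = -4)
T = 1 (T = (3 - 4)² = (-1)² = 1)
T*Z(X, N(w(2))) - 139 = 1*(-4 - 9) - 139 = 1*(-13) - 139 = -13 - 139 = -152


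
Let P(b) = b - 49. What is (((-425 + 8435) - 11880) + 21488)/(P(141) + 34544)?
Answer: 8809/17318 ≈ 0.50866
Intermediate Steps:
P(b) = -49 + b
(((-425 + 8435) - 11880) + 21488)/(P(141) + 34544) = (((-425 + 8435) - 11880) + 21488)/((-49 + 141) + 34544) = ((8010 - 11880) + 21488)/(92 + 34544) = (-3870 + 21488)/34636 = 17618*(1/34636) = 8809/17318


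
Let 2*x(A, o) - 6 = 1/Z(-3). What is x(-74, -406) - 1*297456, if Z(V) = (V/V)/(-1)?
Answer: -594907/2 ≈ -2.9745e+5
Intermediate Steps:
Z(V) = -1 (Z(V) = 1*(-1) = -1)
x(A, o) = 5/2 (x(A, o) = 3 + (½)/(-1) = 3 + (½)*(-1) = 3 - ½ = 5/2)
x(-74, -406) - 1*297456 = 5/2 - 1*297456 = 5/2 - 297456 = -594907/2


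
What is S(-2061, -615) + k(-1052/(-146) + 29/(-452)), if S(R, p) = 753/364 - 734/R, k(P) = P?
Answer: 29599705013/3094216398 ≈ 9.5661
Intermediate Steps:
S(R, p) = 753/364 - 734/R (S(R, p) = 753*(1/364) - 734/R = 753/364 - 734/R)
S(-2061, -615) + k(-1052/(-146) + 29/(-452)) = (753/364 - 734/(-2061)) + (-1052/(-146) + 29/(-452)) = (753/364 - 734*(-1/2061)) + (-1052*(-1/146) + 29*(-1/452)) = (753/364 + 734/2061) + (526/73 - 29/452) = 1819109/750204 + 235635/32996 = 29599705013/3094216398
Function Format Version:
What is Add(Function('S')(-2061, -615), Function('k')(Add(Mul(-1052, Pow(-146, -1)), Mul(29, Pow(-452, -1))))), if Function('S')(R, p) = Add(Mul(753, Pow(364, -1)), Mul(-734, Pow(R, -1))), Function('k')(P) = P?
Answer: Rational(29599705013, 3094216398) ≈ 9.5661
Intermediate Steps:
Function('S')(R, p) = Add(Rational(753, 364), Mul(-734, Pow(R, -1))) (Function('S')(R, p) = Add(Mul(753, Rational(1, 364)), Mul(-734, Pow(R, -1))) = Add(Rational(753, 364), Mul(-734, Pow(R, -1))))
Add(Function('S')(-2061, -615), Function('k')(Add(Mul(-1052, Pow(-146, -1)), Mul(29, Pow(-452, -1))))) = Add(Add(Rational(753, 364), Mul(-734, Pow(-2061, -1))), Add(Mul(-1052, Pow(-146, -1)), Mul(29, Pow(-452, -1)))) = Add(Add(Rational(753, 364), Mul(-734, Rational(-1, 2061))), Add(Mul(-1052, Rational(-1, 146)), Mul(29, Rational(-1, 452)))) = Add(Add(Rational(753, 364), Rational(734, 2061)), Add(Rational(526, 73), Rational(-29, 452))) = Add(Rational(1819109, 750204), Rational(235635, 32996)) = Rational(29599705013, 3094216398)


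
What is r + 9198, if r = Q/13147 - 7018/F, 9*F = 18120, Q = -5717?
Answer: 365041176311/39703940 ≈ 9194.1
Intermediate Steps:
F = 6040/3 (F = (⅑)*18120 = 6040/3 ≈ 2013.3)
r = -155663809/39703940 (r = -5717/13147 - 7018/6040/3 = -5717*1/13147 - 7018*3/6040 = -5717/13147 - 10527/3020 = -155663809/39703940 ≈ -3.9206)
r + 9198 = -155663809/39703940 + 9198 = 365041176311/39703940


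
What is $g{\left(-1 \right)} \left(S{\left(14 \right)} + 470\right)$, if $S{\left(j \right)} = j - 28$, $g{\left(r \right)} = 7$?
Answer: $3192$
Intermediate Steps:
$S{\left(j \right)} = -28 + j$
$g{\left(-1 \right)} \left(S{\left(14 \right)} + 470\right) = 7 \left(\left(-28 + 14\right) + 470\right) = 7 \left(-14 + 470\right) = 7 \cdot 456 = 3192$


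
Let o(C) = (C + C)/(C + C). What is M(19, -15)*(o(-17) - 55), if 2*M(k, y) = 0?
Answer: 0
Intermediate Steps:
o(C) = 1 (o(C) = (2*C)/((2*C)) = (2*C)*(1/(2*C)) = 1)
M(k, y) = 0 (M(k, y) = (1/2)*0 = 0)
M(19, -15)*(o(-17) - 55) = 0*(1 - 55) = 0*(-54) = 0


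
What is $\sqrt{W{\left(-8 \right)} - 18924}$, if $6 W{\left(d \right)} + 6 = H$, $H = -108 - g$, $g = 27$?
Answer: $\frac{i \sqrt{75790}}{2} \approx 137.65 i$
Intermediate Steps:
$H = -135$ ($H = -108 - 27 = -135$)
$W{\left(d \right)} = - \frac{47}{2}$ ($W{\left(d \right)} = -1 + \frac{1}{6} \left(-135\right) = -1 - \frac{45}{2} = - \frac{47}{2}$)
$\sqrt{W{\left(-8 \right)} - 18924} = \sqrt{- \frac{47}{2} - 18924} = \sqrt{- \frac{37895}{2}} = \frac{i \sqrt{75790}}{2}$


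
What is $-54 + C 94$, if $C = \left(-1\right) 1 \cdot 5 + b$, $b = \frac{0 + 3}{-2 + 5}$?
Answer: $-430$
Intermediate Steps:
$b = 1$ ($b = \frac{3}{3} = 3 \cdot \frac{1}{3} = 1$)
$C = -4$ ($C = \left(-1\right) 1 \cdot 5 + 1 = \left(-1\right) 5 + 1 = -5 + 1 = -4$)
$-54 + C 94 = -54 - 376 = -430$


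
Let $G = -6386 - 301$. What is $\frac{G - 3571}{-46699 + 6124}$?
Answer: $\frac{10258}{40575} \approx 0.25282$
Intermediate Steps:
$G = -6687$
$\frac{G - 3571}{-46699 + 6124} = \frac{-6687 - 3571}{-46699 + 6124} = - \frac{10258}{-40575} = \left(-10258\right) \left(- \frac{1}{40575}\right) = \frac{10258}{40575}$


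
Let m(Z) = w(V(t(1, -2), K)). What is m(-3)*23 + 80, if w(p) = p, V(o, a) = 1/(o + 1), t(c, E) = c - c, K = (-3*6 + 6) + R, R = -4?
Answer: 103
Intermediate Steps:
K = -16 (K = (-3*6 + 6) - 4 = (-18 + 6) - 4 = -12 - 4 = -16)
t(c, E) = 0
V(o, a) = 1/(1 + o)
m(Z) = 1 (m(Z) = 1/(1 + 0) = 1/1 = 1)
m(-3)*23 + 80 = 1*23 + 80 = 23 + 80 = 103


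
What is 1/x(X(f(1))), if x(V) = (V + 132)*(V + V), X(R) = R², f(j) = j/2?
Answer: 8/529 ≈ 0.015123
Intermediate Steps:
f(j) = j/2 (f(j) = j*(½) = j/2)
x(V) = 2*V*(132 + V) (x(V) = (132 + V)*(2*V) = 2*V*(132 + V))
1/x(X(f(1))) = 1/(2*((½)*1)²*(132 + ((½)*1)²)) = 1/(2*(½)²*(132 + (½)²)) = 1/(2*(¼)*(132 + ¼)) = 1/(2*(¼)*(529/4)) = 1/(529/8) = 8/529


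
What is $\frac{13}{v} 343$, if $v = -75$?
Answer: $- \frac{4459}{75} \approx -59.453$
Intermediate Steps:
$\frac{13}{v} 343 = \frac{13}{-75} \cdot 343 = 13 \left(- \frac{1}{75}\right) 343 = \left(- \frac{13}{75}\right) 343 = - \frac{4459}{75}$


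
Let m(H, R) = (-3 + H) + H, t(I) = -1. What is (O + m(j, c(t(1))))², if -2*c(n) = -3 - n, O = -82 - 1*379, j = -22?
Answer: 258064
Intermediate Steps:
O = -461 (O = -82 - 379 = -461)
c(n) = 3/2 + n/2 (c(n) = -(-3 - n)/2 = 3/2 + n/2)
m(H, R) = -3 + 2*H
(O + m(j, c(t(1))))² = (-461 + (-3 + 2*(-22)))² = (-461 + (-3 - 44))² = (-461 - 47)² = (-508)² = 258064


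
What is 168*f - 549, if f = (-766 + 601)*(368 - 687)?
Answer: 8842131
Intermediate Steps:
f = 52635 (f = -165*(-319) = 52635)
168*f - 549 = 168*52635 - 549 = 8842680 - 549 = 8842131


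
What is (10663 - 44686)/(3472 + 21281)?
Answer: -11341/8251 ≈ -1.3745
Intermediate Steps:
(10663 - 44686)/(3472 + 21281) = -34023/24753 = -34023*1/24753 = -11341/8251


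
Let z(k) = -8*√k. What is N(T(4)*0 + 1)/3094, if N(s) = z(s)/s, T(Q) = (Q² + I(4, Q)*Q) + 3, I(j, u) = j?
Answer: -4/1547 ≈ -0.0025856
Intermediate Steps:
T(Q) = 3 + Q² + 4*Q (T(Q) = (Q² + 4*Q) + 3 = 3 + Q² + 4*Q)
N(s) = -8/√s (N(s) = (-8*√s)/s = -8/√s)
N(T(4)*0 + 1)/3094 = -8/√((3 + 4² + 4*4)*0 + 1)/3094 = -8/√((3 + 16 + 16)*0 + 1)*(1/3094) = -8/√(35*0 + 1)*(1/3094) = -8/√(0 + 1)*(1/3094) = -8/√1*(1/3094) = -8*1*(1/3094) = -8*1/3094 = -4/1547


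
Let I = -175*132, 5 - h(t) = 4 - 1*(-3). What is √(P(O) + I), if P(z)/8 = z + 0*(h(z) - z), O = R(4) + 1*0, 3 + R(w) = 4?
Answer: 2*I*√5773 ≈ 151.96*I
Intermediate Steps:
R(w) = 1 (R(w) = -3 + 4 = 1)
h(t) = -2 (h(t) = 5 - (4 - 1*(-3)) = 5 - (4 + 3) = 5 - 1*7 = 5 - 7 = -2)
O = 1 (O = 1 + 1*0 = 1 + 0 = 1)
I = -23100
P(z) = 8*z (P(z) = 8*(z + 0*(-2 - z)) = 8*(z + 0) = 8*z)
√(P(O) + I) = √(8*1 - 23100) = √(8 - 23100) = √(-23092) = 2*I*√5773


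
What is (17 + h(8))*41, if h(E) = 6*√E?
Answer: 697 + 492*√2 ≈ 1392.8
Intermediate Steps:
(17 + h(8))*41 = (17 + 6*√8)*41 = (17 + 6*(2*√2))*41 = (17 + 12*√2)*41 = 697 + 492*√2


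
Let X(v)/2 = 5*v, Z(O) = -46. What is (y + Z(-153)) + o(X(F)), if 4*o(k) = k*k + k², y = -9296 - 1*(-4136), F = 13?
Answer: 3244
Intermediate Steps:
X(v) = 10*v (X(v) = 2*(5*v) = 10*v)
y = -5160 (y = -9296 + 4136 = -5160)
o(k) = k²/2 (o(k) = (k*k + k²)/4 = (k² + k²)/4 = (2*k²)/4 = k²/2)
(y + Z(-153)) + o(X(F)) = (-5160 - 46) + (10*13)²/2 = -5206 + (½)*130² = -5206 + (½)*16900 = -5206 + 8450 = 3244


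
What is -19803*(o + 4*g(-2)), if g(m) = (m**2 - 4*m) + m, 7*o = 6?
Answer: -809094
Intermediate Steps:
o = 6/7 (o = (1/7)*6 = 6/7 ≈ 0.85714)
g(m) = m**2 - 3*m
-19803*(o + 4*g(-2)) = -19803*(6/7 + 4*(-2*(-3 - 2))) = -19803*(6/7 + 4*(-2*(-5))) = -19803*(6/7 + 4*10) = -19803*(6/7 + 40) = -19803*286/7 = -809094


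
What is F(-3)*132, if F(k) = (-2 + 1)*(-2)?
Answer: 264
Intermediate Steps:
F(k) = 2 (F(k) = -1*(-2) = 2)
F(-3)*132 = 2*132 = 264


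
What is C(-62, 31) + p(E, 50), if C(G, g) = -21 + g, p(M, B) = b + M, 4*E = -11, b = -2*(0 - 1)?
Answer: 37/4 ≈ 9.2500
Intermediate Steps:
b = 2 (b = -2*(-1) = 2)
E = -11/4 (E = (¼)*(-11) = -11/4 ≈ -2.7500)
p(M, B) = 2 + M
C(-62, 31) + p(E, 50) = (-21 + 31) + (2 - 11/4) = 10 - ¾ = 37/4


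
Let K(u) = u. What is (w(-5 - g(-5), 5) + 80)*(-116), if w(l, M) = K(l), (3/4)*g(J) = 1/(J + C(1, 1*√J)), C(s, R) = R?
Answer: -78532/9 - 232*I*√5/45 ≈ -8725.8 - 11.528*I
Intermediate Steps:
g(J) = 4/(3*(J + √J)) (g(J) = 4/(3*(J + 1*√J)) = 4/(3*(J + √J)))
w(l, M) = l
(w(-5 - g(-5), 5) + 80)*(-116) = ((-5 - 4/(3*(-5 + √(-5)))) + 80)*(-116) = ((-5 - 4/(3*(-5 + I*√5))) + 80)*(-116) = (75 - 4/(3*(-5 + I*√5)))*(-116) = -8700 + 464/(3*(-5 + I*√5))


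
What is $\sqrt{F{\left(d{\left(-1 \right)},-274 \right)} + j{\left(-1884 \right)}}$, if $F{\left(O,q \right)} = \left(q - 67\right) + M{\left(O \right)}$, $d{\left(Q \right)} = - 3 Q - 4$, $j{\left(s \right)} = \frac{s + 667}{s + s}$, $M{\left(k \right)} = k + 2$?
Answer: $\frac{i \sqrt{1205668626}}{1884} \approx 18.43 i$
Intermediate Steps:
$M{\left(k \right)} = 2 + k$
$j{\left(s \right)} = \frac{667 + s}{2 s}$
$d{\left(Q \right)} = -4 - 3 Q$
$F{\left(O,q \right)} = -65 + O + q$ ($F{\left(O,q \right)} = \left(q - 67\right) + \left(2 + O\right) = \left(-67 + q\right) + \left(2 + O\right) = -65 + O + q$)
$\sqrt{F{\left(d{\left(-1 \right)},-274 \right)} + j{\left(-1884 \right)}} = \sqrt{\left(-65 - 1 - 274\right) + \frac{667 - 1884}{2 \left(-1884\right)}} = \sqrt{\left(-65 + \left(-4 + 3\right) - 274\right) + \frac{1}{2} \left(- \frac{1}{1884}\right) \left(-1217\right)} = \sqrt{\left(-65 - 1 - 274\right) + \frac{1217}{3768}} = \sqrt{-340 + \frac{1217}{3768}} = \sqrt{- \frac{1279903}{3768}} = \frac{i \sqrt{1205668626}}{1884}$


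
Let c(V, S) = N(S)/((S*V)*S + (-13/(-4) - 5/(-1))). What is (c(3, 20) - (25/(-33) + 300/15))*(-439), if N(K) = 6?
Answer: 149658173/17721 ≈ 8445.3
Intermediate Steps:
c(V, S) = 6/(33/4 + V*S²) (c(V, S) = 6/((S*V)*S + (-13/(-4) - 5/(-1))) = 6/(V*S² + (-13*(-¼) - 5*(-1))) = 6/(V*S² + (13/4 + 5)) = 6/(V*S² + 33/4) = 6/(33/4 + V*S²))
(c(3, 20) - (25/(-33) + 300/15))*(-439) = (24/(33 + 4*3*20²) - (25/(-33) + 300/15))*(-439) = (24/(33 + 4*3*400) - (25*(-1/33) + 300*(1/15)))*(-439) = (24/(33 + 4800) - (-25/33 + 20))*(-439) = (24/4833 - 1*635/33)*(-439) = (24*(1/4833) - 635/33)*(-439) = (8/1611 - 635/33)*(-439) = -340907/17721*(-439) = 149658173/17721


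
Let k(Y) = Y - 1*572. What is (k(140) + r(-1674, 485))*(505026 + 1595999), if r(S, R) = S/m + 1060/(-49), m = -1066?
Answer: -24805774773775/26117 ≈ -9.4979e+8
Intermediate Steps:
k(Y) = -572 + Y (k(Y) = Y - 572 = -572 + Y)
r(S, R) = -1060/49 - S/1066 (r(S, R) = S/(-1066) + 1060/(-49) = S*(-1/1066) + 1060*(-1/49) = -S/1066 - 1060/49 = -1060/49 - S/1066)
(k(140) + r(-1674, 485))*(505026 + 1595999) = ((-572 + 140) + (-1060/49 - 1/1066*(-1674)))*(505026 + 1595999) = (-432 + (-1060/49 + 837/533))*2101025 = (-432 - 523967/26117)*2101025 = -11806511/26117*2101025 = -24805774773775/26117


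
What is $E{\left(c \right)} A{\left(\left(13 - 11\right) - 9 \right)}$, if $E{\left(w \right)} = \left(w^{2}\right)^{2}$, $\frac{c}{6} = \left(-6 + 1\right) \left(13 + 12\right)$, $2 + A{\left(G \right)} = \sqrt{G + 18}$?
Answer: $-632812500000 + 316406250000 \sqrt{11} \approx 4.1659 \cdot 10^{11}$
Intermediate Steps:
$A{\left(G \right)} = -2 + \sqrt{18 + G}$ ($A{\left(G \right)} = -2 + \sqrt{G + 18} = -2 + \sqrt{18 + G}$)
$c = -750$ ($c = 6 \left(-6 + 1\right) \left(13 + 12\right) = 6 \left(\left(-5\right) 25\right) = 6 \left(-125\right) = -750$)
$E{\left(w \right)} = w^{4}$
$E{\left(c \right)} A{\left(\left(13 - 11\right) - 9 \right)} = \left(-750\right)^{4} \left(-2 + \sqrt{18 + \left(\left(13 - 11\right) - 9\right)}\right) = 316406250000 \left(-2 + \sqrt{18 + \left(2 - 9\right)}\right) = 316406250000 \left(-2 + \sqrt{18 - 7}\right) = 316406250000 \left(-2 + \sqrt{11}\right) = -632812500000 + 316406250000 \sqrt{11}$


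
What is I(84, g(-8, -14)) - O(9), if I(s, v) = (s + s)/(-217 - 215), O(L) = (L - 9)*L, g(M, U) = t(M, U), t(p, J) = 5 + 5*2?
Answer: -7/18 ≈ -0.38889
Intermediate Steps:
t(p, J) = 15 (t(p, J) = 5 + 10 = 15)
g(M, U) = 15
O(L) = L*(-9 + L) (O(L) = (-9 + L)*L = L*(-9 + L))
I(s, v) = -s/216 (I(s, v) = (2*s)/(-432) = (2*s)*(-1/432) = -s/216)
I(84, g(-8, -14)) - O(9) = -1/216*84 - 9*(-9 + 9) = -7/18 - 9*0 = -7/18 - 1*0 = -7/18 + 0 = -7/18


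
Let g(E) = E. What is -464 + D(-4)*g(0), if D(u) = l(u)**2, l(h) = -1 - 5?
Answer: -464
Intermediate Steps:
l(h) = -6
D(u) = 36 (D(u) = (-6)**2 = 36)
-464 + D(-4)*g(0) = -464 + 36*0 = -464 + 0 = -464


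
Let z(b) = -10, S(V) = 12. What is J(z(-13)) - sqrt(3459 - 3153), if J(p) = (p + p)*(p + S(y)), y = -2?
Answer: -40 - 3*sqrt(34) ≈ -57.493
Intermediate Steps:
J(p) = 2*p*(12 + p) (J(p) = (p + p)*(p + 12) = (2*p)*(12 + p) = 2*p*(12 + p))
J(z(-13)) - sqrt(3459 - 3153) = 2*(-10)*(12 - 10) - sqrt(3459 - 3153) = 2*(-10)*2 - sqrt(306) = -40 - 3*sqrt(34)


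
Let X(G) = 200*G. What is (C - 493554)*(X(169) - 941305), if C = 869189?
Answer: -340890640675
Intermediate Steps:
(C - 493554)*(X(169) - 941305) = (869189 - 493554)*(200*169 - 941305) = 375635*(33800 - 941305) = 375635*(-907505) = -340890640675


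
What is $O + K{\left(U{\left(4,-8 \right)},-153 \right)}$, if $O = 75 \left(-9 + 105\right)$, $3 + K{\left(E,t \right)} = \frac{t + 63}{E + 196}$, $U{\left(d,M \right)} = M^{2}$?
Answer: $\frac{187113}{26} \approx 7196.7$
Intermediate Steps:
$K{\left(E,t \right)} = -3 + \frac{63 + t}{196 + E}$ ($K{\left(E,t \right)} = -3 + \frac{t + 63}{E + 196} = -3 + \frac{63 + t}{196 + E}$)
$O = 7200$ ($O = 75 \cdot 96 = 7200$)
$O + K{\left(U{\left(4,-8 \right)},-153 \right)} = 7200 + \frac{-525 - 153 - 3 \left(-8\right)^{2}}{196 + \left(-8\right)^{2}} = 7200 + \frac{-525 - 153 - 192}{196 + 64} = 7200 + \frac{-525 - 153 - 192}{260} = 7200 + \frac{1}{260} \left(-870\right) = 7200 - \frac{87}{26} = \frac{187113}{26}$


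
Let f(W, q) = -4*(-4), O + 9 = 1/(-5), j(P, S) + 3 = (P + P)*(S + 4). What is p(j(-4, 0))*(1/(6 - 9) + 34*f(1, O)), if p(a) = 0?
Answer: 0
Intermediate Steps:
j(P, S) = -3 + 2*P*(4 + S) (j(P, S) = -3 + (P + P)*(S + 4) = -3 + (2*P)*(4 + S) = -3 + 2*P*(4 + S))
O = -46/5 (O = -9 + 1/(-5) = -9 - 1/5 = -46/5 ≈ -9.2000)
f(W, q) = 16
p(j(-4, 0))*(1/(6 - 9) + 34*f(1, O)) = 0*(1/(6 - 9) + 34*16) = 0*(1/(-3) + 544) = 0*(-1/3 + 544) = 0*(1631/3) = 0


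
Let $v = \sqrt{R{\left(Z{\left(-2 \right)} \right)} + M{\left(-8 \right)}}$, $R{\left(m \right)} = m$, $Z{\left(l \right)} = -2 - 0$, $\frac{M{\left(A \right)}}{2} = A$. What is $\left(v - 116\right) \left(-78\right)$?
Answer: $9048 - 234 i \sqrt{2} \approx 9048.0 - 330.93 i$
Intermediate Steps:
$M{\left(A \right)} = 2 A$
$Z{\left(l \right)} = -2$ ($Z{\left(l \right)} = -2 + 0 = -2$)
$v = 3 i \sqrt{2}$ ($v = \sqrt{-2 + 2 \left(-8\right)} = \sqrt{-2 - 16} = \sqrt{-18} = 3 i \sqrt{2} \approx 4.2426 i$)
$\left(v - 116\right) \left(-78\right) = \left(3 i \sqrt{2} - 116\right) \left(-78\right) = \left(-116 + 3 i \sqrt{2}\right) \left(-78\right) = 9048 - 234 i \sqrt{2}$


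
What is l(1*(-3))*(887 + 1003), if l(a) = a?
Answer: -5670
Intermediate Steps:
l(1*(-3))*(887 + 1003) = (1*(-3))*(887 + 1003) = -3*1890 = -5670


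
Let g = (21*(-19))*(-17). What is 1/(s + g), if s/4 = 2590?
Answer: 1/17143 ≈ 5.8333e-5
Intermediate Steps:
s = 10360 (s = 4*2590 = 10360)
g = 6783 (g = -399*(-17) = 6783)
1/(s + g) = 1/(10360 + 6783) = 1/17143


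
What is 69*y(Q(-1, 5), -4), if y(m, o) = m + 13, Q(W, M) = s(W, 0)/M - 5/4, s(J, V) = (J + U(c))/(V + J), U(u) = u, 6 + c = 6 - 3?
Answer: 17319/20 ≈ 865.95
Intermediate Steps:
c = -3 (c = -6 + (6 - 3) = -6 + 3 = -3)
s(J, V) = (-3 + J)/(J + V) (s(J, V) = (J - 3)/(V + J) = (-3 + J)/(J + V))
Q(W, M) = -5/4 + (-3 + W)/(M*W) (Q(W, M) = ((-3 + W)/(W + 0))/M - 5/4 = ((-3 + W)/W)/M - 5*¼ = (-3 + W)/(M*W) - 5/4 = -5/4 + (-3 + W)/(M*W))
y(m, o) = 13 + m
69*y(Q(-1, 5), -4) = 69*(13 + (-5/4 + 1/5 - 3/(5*(-1)))) = 69*(13 + (-5/4 + ⅕ - 3*⅕*(-1))) = 69*(13 + (-5/4 + ⅕ + ⅗)) = 69*(13 - 9/20) = 69*(251/20) = 17319/20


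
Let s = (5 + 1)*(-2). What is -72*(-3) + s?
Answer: 204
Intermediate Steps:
s = -12 (s = 6*(-2) = -12)
-72*(-3) + s = -72*(-3) - 12 = 216 - 12 = 204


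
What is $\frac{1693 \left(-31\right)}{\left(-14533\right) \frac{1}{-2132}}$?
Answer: $- \frac{111893756}{14533} \approx -7699.3$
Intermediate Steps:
$\frac{1693 \left(-31\right)}{\left(-14533\right) \frac{1}{-2132}} = - \frac{52483}{\left(-14533\right) \left(- \frac{1}{2132}\right)} = - \frac{52483}{\frac{14533}{2132}} = \left(-52483\right) \frac{2132}{14533} = - \frac{111893756}{14533}$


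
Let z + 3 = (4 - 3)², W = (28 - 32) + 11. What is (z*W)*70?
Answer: -980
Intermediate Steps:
W = 7 (W = -4 + 11 = 7)
z = -2 (z = -3 + (4 - 3)² = -3 + 1² = -3 + 1 = -2)
(z*W)*70 = -2*7*70 = -14*70 = -980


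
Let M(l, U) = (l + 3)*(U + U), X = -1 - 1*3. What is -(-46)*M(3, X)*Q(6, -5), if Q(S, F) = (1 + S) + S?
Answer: -28704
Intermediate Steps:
X = -4 (X = -1 - 3 = -4)
Q(S, F) = 1 + 2*S
M(l, U) = 2*U*(3 + l) (M(l, U) = (3 + l)*(2*U) = 2*U*(3 + l))
-(-46)*M(3, X)*Q(6, -5) = -(-46)*(2*(-4)*(3 + 3))*(1 + 2*6) = -(-46)*(2*(-4)*6)*(1 + 12) = -(-46)*(-48*13) = -(-46)*(-624) = -1*28704 = -28704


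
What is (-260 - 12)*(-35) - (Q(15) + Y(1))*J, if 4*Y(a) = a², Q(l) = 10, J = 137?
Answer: 32463/4 ≈ 8115.8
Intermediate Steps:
Y(a) = a²/4
(-260 - 12)*(-35) - (Q(15) + Y(1))*J = (-260 - 12)*(-35) - (10 + (¼)*1²)*137 = -272*(-35) - (10 + (¼)*1)*137 = 9520 - (10 + ¼)*137 = 9520 - 41*137/4 = 9520 - 1*5617/4 = 9520 - 5617/4 = 32463/4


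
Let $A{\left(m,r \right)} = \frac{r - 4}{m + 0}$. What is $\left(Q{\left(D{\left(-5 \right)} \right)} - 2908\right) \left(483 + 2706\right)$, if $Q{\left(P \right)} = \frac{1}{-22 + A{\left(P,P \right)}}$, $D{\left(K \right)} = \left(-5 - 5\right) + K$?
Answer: $- \frac{2884141167}{311} \approx -9.2738 \cdot 10^{6}$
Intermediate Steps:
$D{\left(K \right)} = -10 + K$
$A{\left(m,r \right)} = \frac{-4 + r}{m}$
$Q{\left(P \right)} = \frac{1}{-22 + \frac{-4 + P}{P}}$
$\left(Q{\left(D{\left(-5 \right)} \right)} - 2908\right) \left(483 + 2706\right) = \left(- \frac{-10 - 5}{4 + 21 \left(-10 - 5\right)} - 2908\right) \left(483 + 2706\right) = \left(\left(-1\right) \left(-15\right) \frac{1}{4 + 21 \left(-15\right)} - 2908\right) 3189 = \left(\left(-1\right) \left(-15\right) \frac{1}{4 - 315} - 2908\right) 3189 = \left(\left(-1\right) \left(-15\right) \frac{1}{-311} - 2908\right) 3189 = \left(\left(-1\right) \left(-15\right) \left(- \frac{1}{311}\right) - 2908\right) 3189 = \left(- \frac{15}{311} - 2908\right) 3189 = \left(- \frac{904403}{311}\right) 3189 = - \frac{2884141167}{311}$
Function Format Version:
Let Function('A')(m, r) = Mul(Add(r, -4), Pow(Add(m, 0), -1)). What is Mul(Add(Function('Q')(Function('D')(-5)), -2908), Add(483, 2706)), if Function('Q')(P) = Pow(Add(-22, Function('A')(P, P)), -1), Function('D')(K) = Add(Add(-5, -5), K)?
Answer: Rational(-2884141167, 311) ≈ -9.2738e+6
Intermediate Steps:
Function('D')(K) = Add(-10, K)
Function('A')(m, r) = Mul(Pow(m, -1), Add(-4, r)) (Function('A')(m, r) = Mul(Add(-4, r), Pow(m, -1)) = Mul(Pow(m, -1), Add(-4, r)))
Function('Q')(P) = Pow(Add(-22, Mul(Pow(P, -1), Add(-4, P))), -1)
Mul(Add(Function('Q')(Function('D')(-5)), -2908), Add(483, 2706)) = Mul(Add(Mul(-1, Add(-10, -5), Pow(Add(4, Mul(21, Add(-10, -5))), -1)), -2908), Add(483, 2706)) = Mul(Add(Mul(-1, -15, Pow(Add(4, Mul(21, -15)), -1)), -2908), 3189) = Mul(Add(Mul(-1, -15, Pow(Add(4, -315), -1)), -2908), 3189) = Mul(Add(Mul(-1, -15, Pow(-311, -1)), -2908), 3189) = Mul(Add(Mul(-1, -15, Rational(-1, 311)), -2908), 3189) = Mul(Add(Rational(-15, 311), -2908), 3189) = Mul(Rational(-904403, 311), 3189) = Rational(-2884141167, 311)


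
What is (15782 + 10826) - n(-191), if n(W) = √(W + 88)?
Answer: 26608 - I*√103 ≈ 26608.0 - 10.149*I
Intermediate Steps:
n(W) = √(88 + W)
(15782 + 10826) - n(-191) = (15782 + 10826) - √(88 - 191) = 26608 - √(-103) = 26608 - I*√103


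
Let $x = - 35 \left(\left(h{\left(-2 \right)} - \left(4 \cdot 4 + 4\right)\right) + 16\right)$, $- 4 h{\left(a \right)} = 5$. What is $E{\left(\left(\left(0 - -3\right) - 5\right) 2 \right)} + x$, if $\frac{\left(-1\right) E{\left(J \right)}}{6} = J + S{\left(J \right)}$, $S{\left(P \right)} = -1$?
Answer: $\frac{855}{4} \approx 213.75$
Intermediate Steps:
$h{\left(a \right)} = - \frac{5}{4}$ ($h{\left(a \right)} = \left(- \frac{1}{4}\right) 5 = - \frac{5}{4}$)
$E{\left(J \right)} = 6 - 6 J$ ($E{\left(J \right)} = - 6 \left(J - 1\right) = - 6 \left(-1 + J\right) = 6 - 6 J$)
$x = \frac{735}{4}$ ($x = - 35 \left(\left(- \frac{5}{4} - \left(4 \cdot 4 + 4\right)\right) + 16\right) = - 35 \left(\left(- \frac{5}{4} - \left(16 + 4\right)\right) + 16\right) = - 35 \left(\left(- \frac{5}{4} - 20\right) + 16\right) = - 35 \left(- \frac{85}{4} + 16\right) = \left(-35\right) \left(- \frac{21}{4}\right) = \frac{735}{4} \approx 183.75$)
$E{\left(\left(\left(0 - -3\right) - 5\right) 2 \right)} + x = \left(6 - 6 \left(\left(0 - -3\right) - 5\right) 2\right) + \frac{735}{4} = \left(6 - 6 \left(\left(0 + 3\right) - 5\right) 2\right) + \frac{735}{4} = \left(6 - 6 \left(3 - 5\right) 2\right) + \frac{735}{4} = \left(6 - 6 \left(\left(-2\right) 2\right)\right) + \frac{735}{4} = \left(6 - -24\right) + \frac{735}{4} = \left(6 + 24\right) + \frac{735}{4} = 30 + \frac{735}{4} = \frac{855}{4}$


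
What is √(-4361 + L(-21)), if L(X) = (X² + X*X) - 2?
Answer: 59*I ≈ 59.0*I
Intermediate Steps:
L(X) = -2 + 2*X² (L(X) = (X² + X²) - 2 = 2*X² - 2 = -2 + 2*X²)
√(-4361 + L(-21)) = √(-4361 + (-2 + 2*(-21)²)) = √(-4361 + (-2 + 2*441)) = √(-4361 + (-2 + 882)) = √(-4361 + 880) = √(-3481) = 59*I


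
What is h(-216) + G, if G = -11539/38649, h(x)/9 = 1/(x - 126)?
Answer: -477131/1468662 ≈ -0.32487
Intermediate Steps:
h(x) = 9/(-126 + x) (h(x) = 9/(x - 126) = 9/(-126 + x))
G = -11539/38649 (G = -11539*1/38649 = -11539/38649 ≈ -0.29856)
h(-216) + G = 9/(-126 - 216) - 11539/38649 = 9/(-342) - 11539/38649 = 9*(-1/342) - 11539/38649 = -1/38 - 11539/38649 = -477131/1468662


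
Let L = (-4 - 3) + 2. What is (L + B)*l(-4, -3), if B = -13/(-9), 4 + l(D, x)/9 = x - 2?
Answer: 288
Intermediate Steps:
l(D, x) = -54 + 9*x (l(D, x) = -36 + 9*(x - 2) = -36 + 9*(-2 + x) = -36 + (-18 + 9*x) = -54 + 9*x)
L = -5 (L = -7 + 2 = -5)
B = 13/9 (B = -13*(-⅑) = 13/9 ≈ 1.4444)
(L + B)*l(-4, -3) = (-5 + 13/9)*(-54 + 9*(-3)) = -32*(-54 - 27)/9 = -32/9*(-81) = 288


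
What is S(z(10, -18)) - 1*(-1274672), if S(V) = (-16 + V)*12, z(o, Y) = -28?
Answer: 1274144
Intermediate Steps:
S(V) = -192 + 12*V
S(z(10, -18)) - 1*(-1274672) = (-192 + 12*(-28)) - 1*(-1274672) = (-192 - 336) + 1274672 = -528 + 1274672 = 1274144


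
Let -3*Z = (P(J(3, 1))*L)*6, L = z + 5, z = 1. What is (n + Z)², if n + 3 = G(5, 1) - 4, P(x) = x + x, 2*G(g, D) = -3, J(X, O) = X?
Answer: 25921/4 ≈ 6480.3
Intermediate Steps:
G(g, D) = -3/2 (G(g, D) = (½)*(-3) = -3/2)
P(x) = 2*x
L = 6 (L = 1 + 5 = 6)
n = -17/2 (n = -3 + (-3/2 - 4) = -3 - 11/2 = -17/2 ≈ -8.5000)
Z = -72 (Z = -(2*3)*6*6/3 = -6*6*6/3 = -12*6 = -⅓*216 = -72)
(n + Z)² = (-17/2 - 72)² = (-161/2)² = 25921/4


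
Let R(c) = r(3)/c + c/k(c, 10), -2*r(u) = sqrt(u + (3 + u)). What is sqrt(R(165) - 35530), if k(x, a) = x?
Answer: 7*I*sqrt(8773490)/110 ≈ 188.49*I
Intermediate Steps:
r(u) = -sqrt(3 + 2*u)/2 (r(u) = -sqrt(u + (3 + u))/2 = -sqrt(3 + 2*u)/2)
R(c) = 1 - 3/(2*c) (R(c) = (-sqrt(3 + 2*3)/2)/c + c/c = (-sqrt(3 + 6)/2)/c + 1 = (-sqrt(9)/2)/c + 1 = (-1/2*3)/c + 1 = -3/(2*c) + 1 = 1 - 3/(2*c))
sqrt(R(165) - 35530) = sqrt((-3/2 + 165)/165 - 35530) = sqrt((1/165)*(327/2) - 35530) = sqrt(109/110 - 35530) = sqrt(-3908191/110) = 7*I*sqrt(8773490)/110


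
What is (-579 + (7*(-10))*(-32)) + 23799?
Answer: 25460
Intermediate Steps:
(-579 + (7*(-10))*(-32)) + 23799 = (-579 - 70*(-32)) + 23799 = (-579 + 2240) + 23799 = 1661 + 23799 = 25460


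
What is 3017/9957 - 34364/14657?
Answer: -297942179/145939749 ≈ -2.0415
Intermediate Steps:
3017/9957 - 34364/14657 = -297942179/145939749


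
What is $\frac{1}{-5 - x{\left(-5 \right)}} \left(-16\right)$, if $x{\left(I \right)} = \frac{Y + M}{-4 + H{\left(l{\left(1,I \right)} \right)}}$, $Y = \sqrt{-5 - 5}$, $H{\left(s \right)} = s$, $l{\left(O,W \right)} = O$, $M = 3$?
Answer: $\frac{288}{77} + \frac{24 i \sqrt{10}}{77} \approx 3.7403 + 0.98565 i$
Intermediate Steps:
$Y = i \sqrt{10}$ ($Y = \sqrt{-10} = i \sqrt{10} \approx 3.1623 i$)
$x{\left(I \right)} = -1 - \frac{i \sqrt{10}}{3}$ ($x{\left(I \right)} = \frac{i \sqrt{10} + 3}{-4 + 1} = \frac{3 + i \sqrt{10}}{-3} = \left(3 + i \sqrt{10}\right) \left(- \frac{1}{3}\right) = -1 - \frac{i \sqrt{10}}{3}$)
$\frac{1}{-5 - x{\left(-5 \right)}} \left(-16\right) = \frac{1}{-5 - \left(-1 - \frac{i \sqrt{10}}{3}\right)} \left(-16\right) = \frac{1}{-5 + \left(1 + \frac{i \sqrt{10}}{3}\right)} \left(-16\right) = \frac{1}{-4 + \frac{i \sqrt{10}}{3}} \left(-16\right) = - \frac{16}{-4 + \frac{i \sqrt{10}}{3}}$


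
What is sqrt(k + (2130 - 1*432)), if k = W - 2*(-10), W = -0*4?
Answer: sqrt(1718) ≈ 41.449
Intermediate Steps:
W = 0 (W = -3*0 = 0)
k = 20 (k = 0 - 2*(-10) = 0 + 20 = 20)
sqrt(k + (2130 - 1*432)) = sqrt(20 + (2130 - 1*432)) = sqrt(20 + (2130 - 432)) = sqrt(20 + 1698) = sqrt(1718)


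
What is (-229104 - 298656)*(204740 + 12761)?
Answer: -114788327760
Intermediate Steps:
(-229104 - 298656)*(204740 + 12761) = -527760*217501 = -114788327760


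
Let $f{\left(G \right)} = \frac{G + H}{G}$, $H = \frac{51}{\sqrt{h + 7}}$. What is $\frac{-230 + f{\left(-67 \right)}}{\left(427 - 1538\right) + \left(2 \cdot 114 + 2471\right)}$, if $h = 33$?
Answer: $- \frac{229}{1588} - \frac{51 \sqrt{10}}{2127920} \approx -0.14428$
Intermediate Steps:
$H = \frac{51 \sqrt{10}}{20}$ ($H = \frac{51}{\sqrt{33 + 7}} = \frac{51}{\sqrt{40}} = \frac{51}{2 \sqrt{10}} = 51 \frac{\sqrt{10}}{20} = \frac{51 \sqrt{10}}{20} \approx 8.0638$)
$f{\left(G \right)} = \frac{G + \frac{51 \sqrt{10}}{20}}{G}$
$\frac{-230 + f{\left(-67 \right)}}{\left(427 - 1538\right) + \left(2 \cdot 114 + 2471\right)} = \frac{-230 + \frac{-67 + \frac{51 \sqrt{10}}{20}}{-67}}{\left(427 - 1538\right) + \left(2 \cdot 114 + 2471\right)} = \frac{-230 - \frac{-67 + \frac{51 \sqrt{10}}{20}}{67}}{-1111 + \left(228 + 2471\right)} = \frac{-230 + \left(1 - \frac{51 \sqrt{10}}{1340}\right)}{-1111 + 2699} = \frac{-229 - \frac{51 \sqrt{10}}{1340}}{1588} = \left(-229 - \frac{51 \sqrt{10}}{1340}\right) \frac{1}{1588} = - \frac{229}{1588} - \frac{51 \sqrt{10}}{2127920}$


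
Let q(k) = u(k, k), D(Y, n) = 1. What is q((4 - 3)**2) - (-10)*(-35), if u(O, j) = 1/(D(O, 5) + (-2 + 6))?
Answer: -1749/5 ≈ -349.80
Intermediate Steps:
u(O, j) = 1/5 (u(O, j) = 1/(1 + (-2 + 6)) = 1/(1 + 4) = 1/5)
q(k) = 1/5
q((4 - 3)**2) - (-10)*(-35) = 1/5 - (-10)*(-35) = 1/5 - 1*350 = 1/5 - 350 = -1749/5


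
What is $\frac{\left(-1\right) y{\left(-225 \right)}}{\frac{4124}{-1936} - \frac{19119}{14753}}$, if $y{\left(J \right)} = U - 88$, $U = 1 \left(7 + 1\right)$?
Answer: $- \frac{571236160}{24463939} \approx -23.35$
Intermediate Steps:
$U = 8$ ($U = 1 \cdot 8 = 8$)
$y{\left(J \right)} = -80$ ($y{\left(J \right)} = 8 - 88 = -80$)
$\frac{\left(-1\right) y{\left(-225 \right)}}{\frac{4124}{-1936} - \frac{19119}{14753}} = \frac{\left(-1\right) \left(-80\right)}{\frac{4124}{-1936} - \frac{19119}{14753}} = \frac{80}{4124 \left(- \frac{1}{1936}\right) - \frac{19119}{14753}} = \frac{80}{- \frac{1031}{484} - \frac{19119}{14753}} = \frac{80}{- \frac{24463939}{7140452}} = 80 \left(- \frac{7140452}{24463939}\right) = - \frac{571236160}{24463939}$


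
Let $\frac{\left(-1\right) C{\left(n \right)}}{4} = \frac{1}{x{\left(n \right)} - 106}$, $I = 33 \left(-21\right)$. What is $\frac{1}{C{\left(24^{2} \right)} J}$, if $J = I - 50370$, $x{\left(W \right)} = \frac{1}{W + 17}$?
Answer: $- \frac{62857}{121121436} \approx -0.00051896$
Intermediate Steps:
$I = -693$
$x{\left(W \right)} = \frac{1}{17 + W}$
$J = -51063$ ($J = -693 - 50370 = -51063$)
$C{\left(n \right)} = - \frac{4}{-106 + \frac{1}{17 + n}}$ ($C{\left(n \right)} = - \frac{4}{\frac{1}{17 + n} - 106} = - \frac{4}{-106 + \frac{1}{17 + n}}$)
$\frac{1}{C{\left(24^{2} \right)} J} = \frac{1}{\frac{4 \left(17 + 24^{2}\right)}{1801 + 106 \cdot 24^{2}} \left(-51063\right)} = \frac{1}{4 \frac{1}{1801 + 106 \cdot 576} \left(17 + 576\right)} \left(- \frac{1}{51063}\right) = \frac{1}{4 \frac{1}{1801 + 61056} \cdot 593} \left(- \frac{1}{51063}\right) = \frac{1}{4 \cdot \frac{1}{62857} \cdot 593} \left(- \frac{1}{51063}\right) = \frac{1}{\frac{2372}{62857}} \left(- \frac{1}{51063}\right) = \frac{62857}{2372} \left(- \frac{1}{51063}\right) = - \frac{62857}{121121436}$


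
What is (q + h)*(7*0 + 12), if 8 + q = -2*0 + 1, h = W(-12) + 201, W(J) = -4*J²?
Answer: -4584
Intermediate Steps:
h = -375 (h = -4*(-12)² + 201 = -4*144 + 201 = -576 + 201 = -375)
q = -7 (q = -8 + (-2*0 + 1) = -8 + (0 + 1) = -8 + 1 = -7)
(q + h)*(7*0 + 12) = (-7 - 375)*(7*0 + 12) = -382*(0 + 12) = -382*12 = -4584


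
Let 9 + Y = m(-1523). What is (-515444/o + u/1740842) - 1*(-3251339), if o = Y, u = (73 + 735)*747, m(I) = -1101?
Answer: 18926424360209/5820285 ≈ 3.2518e+6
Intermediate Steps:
u = 603576 (u = 808*747 = 603576)
Y = -1110 (Y = -9 - 1101 = -1110)
o = -1110
(-515444/o + u/1740842) - 1*(-3251339) = (-515444/(-1110) + 603576/1740842) - 1*(-3251339) = (-515444*(-1/1110) + 603576*(1/1740842)) + 3251339 = (257722/555 + 3636/10487) + 3251339 = 2704748594/5820285 + 3251339 = 18926424360209/5820285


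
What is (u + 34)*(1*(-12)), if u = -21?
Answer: -156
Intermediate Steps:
(u + 34)*(1*(-12)) = (-21 + 34)*(1*(-12)) = 13*(-12) = -156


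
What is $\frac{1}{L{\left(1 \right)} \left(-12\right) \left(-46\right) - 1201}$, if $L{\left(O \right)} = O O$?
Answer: $- \frac{1}{649} \approx -0.0015408$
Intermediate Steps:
$L{\left(O \right)} = O^{2}$
$\frac{1}{L{\left(1 \right)} \left(-12\right) \left(-46\right) - 1201} = \frac{1}{1^{2} \left(-12\right) \left(-46\right) - 1201} = \frac{1}{1 \left(-12\right) \left(-46\right) - 1201} = \frac{1}{\left(-12\right) \left(-46\right) - 1201} = \frac{1}{552 - 1201} = \frac{1}{-649} = - \frac{1}{649}$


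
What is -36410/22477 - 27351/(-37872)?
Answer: -84905677/94583216 ≈ -0.89768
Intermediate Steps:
-36410/22477 - 27351/(-37872) = -36410*1/22477 - 27351*(-1/37872) = -36410/22477 + 3039/4208 = -84905677/94583216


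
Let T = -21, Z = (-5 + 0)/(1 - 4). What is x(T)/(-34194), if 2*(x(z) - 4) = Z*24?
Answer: -4/5699 ≈ -0.00070188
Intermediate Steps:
Z = 5/3 (Z = -5/(-3) = -5*(-1/3) = 5/3 ≈ 1.6667)
x(z) = 24 (x(z) = 4 + ((5/3)*24)/2 = 4 + (1/2)*40 = 4 + 20 = 24)
x(T)/(-34194) = 24/(-34194) = 24*(-1/34194) = -4/5699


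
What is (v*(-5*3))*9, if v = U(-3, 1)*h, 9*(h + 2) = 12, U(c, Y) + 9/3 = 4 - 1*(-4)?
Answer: 450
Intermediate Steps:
U(c, Y) = 5 (U(c, Y) = -3 + (4 - 1*(-4)) = -3 + (4 + 4) = -3 + 8 = 5)
h = -⅔ (h = -2 + (⅑)*12 = -2 + 4/3 = -⅔ ≈ -0.66667)
v = -10/3 (v = 5*(-⅔) = -10/3 ≈ -3.3333)
(v*(-5*3))*9 = -(-50)*3/3*9 = -10/3*(-15)*9 = 50*9 = 450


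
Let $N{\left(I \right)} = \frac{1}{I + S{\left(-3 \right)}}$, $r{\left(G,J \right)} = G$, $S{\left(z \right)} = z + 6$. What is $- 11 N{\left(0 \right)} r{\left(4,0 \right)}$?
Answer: $- \frac{44}{3} \approx -14.667$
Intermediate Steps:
$S{\left(z \right)} = 6 + z$
$N{\left(I \right)} = \frac{1}{3 + I}$ ($N{\left(I \right)} = \frac{1}{I + \left(6 - 3\right)} = \frac{1}{I + 3} = \frac{1}{3 + I}$)
$- 11 N{\left(0 \right)} r{\left(4,0 \right)} = - \frac{11}{3 + 0} \cdot 4 = - \frac{11}{3} \cdot 4 = \left(-11\right) \frac{1}{3} \cdot 4 = \left(- \frac{11}{3}\right) 4 = - \frac{44}{3}$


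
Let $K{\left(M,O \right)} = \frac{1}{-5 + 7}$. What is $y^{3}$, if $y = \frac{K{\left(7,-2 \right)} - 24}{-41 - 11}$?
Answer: $\frac{103823}{1124864} \approx 0.092298$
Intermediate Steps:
$K{\left(M,O \right)} = \frac{1}{2}$
$y = \frac{47}{104}$ ($y = \frac{\frac{1}{2} - 24}{-41 - 11} = - \frac{47}{2 \left(-52\right)} = \left(- \frac{47}{2}\right) \left(- \frac{1}{52}\right) = \frac{47}{104} \approx 0.45192$)
$y^{3} = \left(\frac{47}{104}\right)^{3} = \frac{103823}{1124864}$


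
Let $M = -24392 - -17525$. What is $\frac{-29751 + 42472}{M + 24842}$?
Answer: $\frac{12721}{17975} \approx 0.70771$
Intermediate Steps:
$M = -6867$ ($M = -24392 + 17525 = -6867$)
$\frac{-29751 + 42472}{M + 24842} = \frac{-29751 + 42472}{-6867 + 24842} = \frac{12721}{17975}$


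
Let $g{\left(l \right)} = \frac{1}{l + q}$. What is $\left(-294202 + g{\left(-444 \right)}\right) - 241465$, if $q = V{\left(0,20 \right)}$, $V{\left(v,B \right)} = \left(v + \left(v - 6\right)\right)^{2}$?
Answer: $- \frac{218552137}{408} \approx -5.3567 \cdot 10^{5}$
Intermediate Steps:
$V{\left(v,B \right)} = \left(-6 + 2 v\right)^{2}$ ($V{\left(v,B \right)} = \left(v + \left(v - 6\right)\right)^{2} = \left(v + \left(-6 + v\right)\right)^{2} = \left(-6 + 2 v\right)^{2}$)
$q = 36$ ($q = 4 \left(-3 + 0\right)^{2} = 4 \left(-3\right)^{2} = 4 \cdot 9 = 36$)
$g{\left(l \right)} = \frac{1}{36 + l}$ ($g{\left(l \right)} = \frac{1}{l + 36} = \frac{1}{36 + l}$)
$\left(-294202 + g{\left(-444 \right)}\right) - 241465 = \left(-294202 + \frac{1}{36 - 444}\right) - 241465 = \left(-294202 + \frac{1}{-408}\right) - 241465 = \left(-294202 - \frac{1}{408}\right) - 241465 = - \frac{120034417}{408} - 241465 = - \frac{218552137}{408}$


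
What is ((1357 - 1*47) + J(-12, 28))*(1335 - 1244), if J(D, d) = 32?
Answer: 122122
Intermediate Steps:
((1357 - 1*47) + J(-12, 28))*(1335 - 1244) = ((1357 - 1*47) + 32)*(1335 - 1244) = ((1357 - 47) + 32)*91 = (1310 + 32)*91 = 1342*91 = 122122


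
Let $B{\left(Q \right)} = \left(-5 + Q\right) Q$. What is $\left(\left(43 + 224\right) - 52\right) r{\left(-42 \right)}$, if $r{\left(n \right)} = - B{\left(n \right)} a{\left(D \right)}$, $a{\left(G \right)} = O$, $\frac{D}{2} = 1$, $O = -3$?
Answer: $1273230$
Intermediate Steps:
$B{\left(Q \right)} = Q \left(-5 + Q\right)$
$D = 2$ ($D = 2 \cdot 1 = 2$)
$a{\left(G \right)} = -3$
$r{\left(n \right)} = 3 n \left(-5 + n\right)$ ($r{\left(n \right)} = - n \left(-5 + n\right) \left(-3\right) = 3 n \left(-5 + n\right)$)
$\left(\left(43 + 224\right) - 52\right) r{\left(-42 \right)} = \left(\left(43 + 224\right) - 52\right) 3 \left(-42\right) \left(-5 - 42\right) = \left(267 - 52\right) 3 \left(-42\right) \left(-47\right) = 215 \cdot 5922 = 1273230$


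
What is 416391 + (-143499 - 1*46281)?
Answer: 226611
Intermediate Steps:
416391 + (-143499 - 1*46281) = 416391 + (-143499 - 46281) = 416391 - 189780 = 226611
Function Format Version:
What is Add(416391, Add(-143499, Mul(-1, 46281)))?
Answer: 226611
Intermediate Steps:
Add(416391, Add(-143499, Mul(-1, 46281))) = Add(416391, Add(-143499, -46281)) = Add(416391, -189780) = 226611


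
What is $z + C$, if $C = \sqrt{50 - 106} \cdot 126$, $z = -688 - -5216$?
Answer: $4528 + 252 i \sqrt{14} \approx 4528.0 + 942.9 i$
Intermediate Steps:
$z = 4528$ ($z = -688 + 5216 = 4528$)
$C = 252 i \sqrt{14}$ ($C = \sqrt{-56} \cdot 126 = 2 i \sqrt{14} \cdot 126 = 252 i \sqrt{14} \approx 942.9 i$)
$z + C = 4528 + 252 i \sqrt{14}$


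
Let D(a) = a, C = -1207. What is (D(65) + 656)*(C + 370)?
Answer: -603477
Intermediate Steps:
(D(65) + 656)*(C + 370) = (65 + 656)*(-1207 + 370) = 721*(-837) = -603477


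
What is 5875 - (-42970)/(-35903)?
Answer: 210887155/35903 ≈ 5873.8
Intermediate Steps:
5875 - (-42970)/(-35903) = 5875 - (-42970)*(-1)/35903 = 5875 - 1*42970/35903 = 5875 - 42970/35903 = 210887155/35903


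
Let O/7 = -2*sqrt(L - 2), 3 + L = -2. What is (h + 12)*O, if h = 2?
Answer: -196*I*sqrt(7) ≈ -518.57*I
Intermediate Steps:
L = -5 (L = -3 - 2 = -5)
O = -14*I*sqrt(7) (O = 7*(-2*sqrt(-5 - 2)) = 7*(-2*I*sqrt(7)) = -14*I*sqrt(7) ≈ -37.041*I)
(h + 12)*O = (2 + 12)*(-14*I*sqrt(7)) = 14*(-14*I*sqrt(7)) = -196*I*sqrt(7)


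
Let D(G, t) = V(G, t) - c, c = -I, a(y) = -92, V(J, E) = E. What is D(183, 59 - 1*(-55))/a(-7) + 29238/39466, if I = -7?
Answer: -766483/1815436 ≈ -0.42220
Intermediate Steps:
c = 7 (c = -1*(-7) = 7)
D(G, t) = -7 + t (D(G, t) = t - 1*7 = t - 7 = -7 + t)
D(183, 59 - 1*(-55))/a(-7) + 29238/39466 = (-7 + (59 - 1*(-55)))/(-92) + 29238/39466 = (-7 + (59 + 55))*(-1/92) + 29238*(1/39466) = (-7 + 114)*(-1/92) + 14619/19733 = 107*(-1/92) + 14619/19733 = -107/92 + 14619/19733 = -766483/1815436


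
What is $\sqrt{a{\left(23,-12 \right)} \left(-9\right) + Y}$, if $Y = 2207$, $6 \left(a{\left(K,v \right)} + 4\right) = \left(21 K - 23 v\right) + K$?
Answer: $\sqrt{1070} \approx 32.711$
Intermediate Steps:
$a{\left(K,v \right)} = -4 - \frac{23 v}{6} + \frac{11 K}{3}$ ($a{\left(K,v \right)} = -4 + \frac{\left(21 K - 23 v\right) + K}{6} = -4 + \frac{\left(- 23 v + 21 K\right) + K}{6} = -4 + \frac{- 23 v + 22 K}{6} = -4 + \left(- \frac{23 v}{6} + \frac{11 K}{3}\right) = -4 - \frac{23 v}{6} + \frac{11 K}{3}$)
$\sqrt{a{\left(23,-12 \right)} \left(-9\right) + Y} = \sqrt{\left(-4 - -46 + \frac{11}{3} \cdot 23\right) \left(-9\right) + 2207} = \sqrt{\left(-4 + 46 + \frac{253}{3}\right) \left(-9\right) + 2207} = \sqrt{\frac{379}{3} \left(-9\right) + 2207} = \sqrt{-1137 + 2207} = \sqrt{1070}$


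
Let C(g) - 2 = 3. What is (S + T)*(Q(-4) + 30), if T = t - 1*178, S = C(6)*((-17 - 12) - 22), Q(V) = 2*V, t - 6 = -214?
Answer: -14102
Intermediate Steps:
t = -208 (t = 6 - 214 = -208)
C(g) = 5 (C(g) = 2 + 3 = 5)
S = -255 (S = 5*((-17 - 12) - 22) = 5*(-29 - 22) = 5*(-51) = -255)
T = -386 (T = -208 - 1*178 = -208 - 178 = -386)
(S + T)*(Q(-4) + 30) = (-255 - 386)*(2*(-4) + 30) = -641*(-8 + 30) = -641*22 = -14102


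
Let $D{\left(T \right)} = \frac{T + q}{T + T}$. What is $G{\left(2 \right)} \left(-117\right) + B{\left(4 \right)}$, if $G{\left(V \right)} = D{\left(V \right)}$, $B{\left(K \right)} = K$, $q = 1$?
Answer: $- \frac{335}{4} \approx -83.75$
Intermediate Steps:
$D{\left(T \right)} = \frac{1 + T}{2 T}$ ($D{\left(T \right)} = \frac{T + 1}{T + T} = \frac{1 + T}{2 T}$)
$G{\left(V \right)} = \frac{1 + V}{2 V}$
$G{\left(2 \right)} \left(-117\right) + B{\left(4 \right)} = \frac{1 + 2}{2 \cdot 2} \left(-117\right) + 4 = \frac{1}{2} \cdot \frac{1}{2} \cdot 3 \left(-117\right) + 4 = \frac{3}{4} \left(-117\right) + 4 = - \frac{351}{4} + 4 = - \frac{335}{4}$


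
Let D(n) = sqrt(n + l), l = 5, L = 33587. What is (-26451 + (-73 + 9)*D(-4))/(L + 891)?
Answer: -26515/34478 ≈ -0.76904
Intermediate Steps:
D(n) = sqrt(5 + n) (D(n) = sqrt(n + 5) = sqrt(5 + n))
(-26451 + (-73 + 9)*D(-4))/(L + 891) = (-26451 + (-73 + 9)*sqrt(5 - 4))/(33587 + 891) = (-26451 - 64*sqrt(1))/34478 = (-26451 - 64*1)*(1/34478) = (-26451 - 64)*(1/34478) = -26515*1/34478 = -26515/34478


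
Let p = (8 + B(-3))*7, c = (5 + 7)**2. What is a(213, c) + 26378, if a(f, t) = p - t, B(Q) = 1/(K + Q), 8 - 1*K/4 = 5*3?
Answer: 814983/31 ≈ 26290.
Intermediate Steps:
c = 144 (c = 12**2 = 144)
K = -28 (K = 32 - 20*3 = 32 - 4*15 = 32 - 60 = -28)
B(Q) = 1/(-28 + Q)
p = 1729/31 (p = (8 + 1/(-28 - 3))*7 = (8 + 1/(-31))*7 = (8 - 1/31)*7 = (247/31)*7 = 1729/31 ≈ 55.774)
a(f, t) = 1729/31 - t
a(213, c) + 26378 = (1729/31 - 1*144) + 26378 = (1729/31 - 144) + 26378 = -2735/31 + 26378 = 814983/31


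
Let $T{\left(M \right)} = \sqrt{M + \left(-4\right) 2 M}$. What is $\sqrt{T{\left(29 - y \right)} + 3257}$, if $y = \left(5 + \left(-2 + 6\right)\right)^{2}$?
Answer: $\sqrt{3257 + 2 \sqrt{91}} \approx 57.237$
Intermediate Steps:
$y = 81$ ($y = \left(5 + 4\right)^{2} = 9^{2} = 81$)
$T{\left(M \right)} = \sqrt{7} \sqrt{- M}$ ($T{\left(M \right)} = \sqrt{M - 8 M} = \sqrt{- 7 M} = \sqrt{7} \sqrt{- M}$)
$\sqrt{T{\left(29 - y \right)} + 3257} = \sqrt{\sqrt{7} \sqrt{- (29 - 81)} + 3257} = \sqrt{\sqrt{7} \sqrt{\left(-1\right) \left(-52\right)} + 3257} = \sqrt{\sqrt{7} \sqrt{52} + 3257} = \sqrt{\sqrt{7} \cdot 2 \sqrt{13} + 3257} = \sqrt{2 \sqrt{91} + 3257} = \sqrt{3257 + 2 \sqrt{91}}$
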